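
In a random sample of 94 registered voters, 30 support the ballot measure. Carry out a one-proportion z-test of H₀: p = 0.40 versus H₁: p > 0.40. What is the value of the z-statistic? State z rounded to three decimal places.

z = -1.600

With x = 30 successes in n = 94, p̂ = 0.31915.
SE₀ = √(0.40·0.60/94) = 0.050529.
z = (p̂ − p₀)/SE = (0.31915 − 0.40)/0.050529 = -1.600.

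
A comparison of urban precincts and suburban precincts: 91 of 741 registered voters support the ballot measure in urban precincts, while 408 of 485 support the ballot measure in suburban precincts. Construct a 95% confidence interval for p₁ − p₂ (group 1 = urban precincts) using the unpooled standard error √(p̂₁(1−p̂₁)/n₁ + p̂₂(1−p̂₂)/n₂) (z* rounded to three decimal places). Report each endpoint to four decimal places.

(-0.7586, -0.6782)

p̂₁ = 0.12281, p̂₂ = 0.84124, so the observed difference is -0.71843.
Unpooled SE = √(p̂₁(1−p̂₁)/n₁ + p̂₂(1−p̂₂)/n₂) = √(0.000145378 + 0.000275376) = 0.020512.
z* = 1.960 at the 95% level. Margin = 1.960·0.020512 = 0.04020.
CI: -0.71843 ± 0.04020 = (-0.7586, -0.6782).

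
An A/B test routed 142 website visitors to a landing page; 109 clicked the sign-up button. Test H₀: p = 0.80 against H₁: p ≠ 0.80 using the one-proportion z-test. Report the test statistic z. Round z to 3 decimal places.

Sample proportion p̂ = 109/142 = 0.76761.
Under H₀, SE = √(p₀(1−p₀)/n) = √(0.80·0.20/142) = √0.001126761 = 0.033567.
z = (0.76761 − 0.80)/0.033567 = -0.03239/0.033567 = -0.965.

z = -0.965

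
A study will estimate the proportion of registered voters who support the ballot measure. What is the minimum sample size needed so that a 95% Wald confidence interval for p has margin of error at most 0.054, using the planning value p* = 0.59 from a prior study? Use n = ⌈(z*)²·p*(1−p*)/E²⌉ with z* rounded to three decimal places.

n = 319

z* = 1.960 at the 95% level.
p*(1−p*) = 0.2419.
(z*)²·p*(1−p*)/E² = 3.841600·0.2419/0.002916 = 318.684.
⌈318.684⌉ = 319.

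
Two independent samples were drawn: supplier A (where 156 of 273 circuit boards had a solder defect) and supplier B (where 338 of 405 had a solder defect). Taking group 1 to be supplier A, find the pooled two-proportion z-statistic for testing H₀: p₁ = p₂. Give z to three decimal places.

z = -7.557

p̂₁ = 156/273 = 0.57143, p̂₂ = 338/405 = 0.83457.
Pooled p̂ = (156+338)/(273+405) = 494/678 = 0.72861.
Pooled SE = √[0.1977358·0.00613214] ≈ 0.034822.
z = (p̂₁ − p̂₂)/SE = (0.57143 − 0.83457)/0.034822 = -0.26314/0.034822 = -7.557.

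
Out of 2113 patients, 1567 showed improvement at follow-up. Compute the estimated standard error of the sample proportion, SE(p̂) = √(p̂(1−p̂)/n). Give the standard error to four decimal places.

SE = 0.0095

The sample proportion is 1567/2113 = 0.74160.
p̂(1−p̂) = 0.191629.
SE = √(0.191629/2113) = 0.0095.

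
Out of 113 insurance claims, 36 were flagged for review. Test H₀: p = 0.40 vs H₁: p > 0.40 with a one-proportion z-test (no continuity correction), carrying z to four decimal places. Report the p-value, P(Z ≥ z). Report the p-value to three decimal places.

p-value = 0.961

p̂ = 36/113 = 0.31858.
Under H₀, SE = √(p₀(1−p₀)/n) = √(0.40·0.60/113) = √0.002123894 = 0.046086.
z = (p̂ − p₀)/SE = (36/113 − 0.40)/0.046086 ≈ -1.7666.
p-value = P(Z ≥ z) with z = -1.7666 → 0.961.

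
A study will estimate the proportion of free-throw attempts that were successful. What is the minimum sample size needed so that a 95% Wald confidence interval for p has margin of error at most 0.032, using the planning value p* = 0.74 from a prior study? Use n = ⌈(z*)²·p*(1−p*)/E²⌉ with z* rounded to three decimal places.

The 95% critical value is z* = 1.960.
p*(1−p*) = 0.74·0.26 = 0.1924.
Required n before rounding: 3.841600 × 0.1924 / 0.032² = 721.801.
⌈721.801⌉ = 722.

n = 722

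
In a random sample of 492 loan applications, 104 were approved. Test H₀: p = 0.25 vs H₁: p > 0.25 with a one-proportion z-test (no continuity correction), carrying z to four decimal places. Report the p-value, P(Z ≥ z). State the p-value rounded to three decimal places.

p-value = 0.976

With x = 104 successes in n = 492, p̂ = 0.21138.
SE₀ = √(0.25·0.75/492) = 0.019522.
z = (p̂ − p₀)/SE = (104/492 − 0.25)/0.019522 ≈ -1.9782.
p-value = P(Z ≥ z) with z = -1.9782 → 0.976.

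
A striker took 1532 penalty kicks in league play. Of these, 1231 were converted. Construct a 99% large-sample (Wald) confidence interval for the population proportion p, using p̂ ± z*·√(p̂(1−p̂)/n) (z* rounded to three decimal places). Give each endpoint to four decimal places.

(0.7774, 0.8297)

p̂ = 1231/1532 = 0.80352.
SE(p̂) = √(0.80352·0.19648/1532) = 0.010151.
For 99% confidence, z* = 2.576.
Margin of error: 2.576 × 0.010151 = 0.02615.
Interval: 0.80352 ± 0.02615 → (0.7774, 0.8297).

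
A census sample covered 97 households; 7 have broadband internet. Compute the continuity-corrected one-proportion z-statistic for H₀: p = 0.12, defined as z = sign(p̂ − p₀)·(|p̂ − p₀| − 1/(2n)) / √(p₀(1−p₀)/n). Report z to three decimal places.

z = -1.294

Sample proportion p̂ = 7/97 = 0.07216. p̂ − p₀ = -0.047835.
Continuity correction 1/(2n) = 1/194 = 0.005155.
Corrected numerator: |-0.047835| − 0.005155 = 0.042680.
SE₀ = √(0.12·0.88/97) = 0.032995.
z = −0.042680/0.032995 = -1.294.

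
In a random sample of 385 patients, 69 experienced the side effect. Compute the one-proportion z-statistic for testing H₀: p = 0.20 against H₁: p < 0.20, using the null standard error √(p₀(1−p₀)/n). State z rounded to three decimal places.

z = -1.019

With x = 69 successes in n = 385, p̂ = 0.17922.
SE₀ = √(0.20·0.80/385) = 0.020386.
Test statistic: z = -0.02078/0.020386 = -1.019.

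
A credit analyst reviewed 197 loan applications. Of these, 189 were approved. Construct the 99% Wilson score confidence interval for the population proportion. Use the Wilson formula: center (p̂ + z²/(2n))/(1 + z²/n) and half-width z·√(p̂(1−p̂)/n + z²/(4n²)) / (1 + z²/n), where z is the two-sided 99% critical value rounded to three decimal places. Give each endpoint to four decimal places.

p̂ = 189/197 = 0.95939; z = 2.576, so z² = 6.635776.
1 + z²/n = 1.033684.
Center = (0.95939 + 0.016842)/1.033684 = 0.94442.
Radicand: p̂(1−p̂)/n + z²/(4n²) = 0.000197767 + 0.000042746 = 0.000240513.
Half-width = 2.576·√0.000240513/1.033684 = 0.03865.
Interval: 0.94442 ± 0.03865 → (0.9058, 0.9831).

(0.9058, 0.9831)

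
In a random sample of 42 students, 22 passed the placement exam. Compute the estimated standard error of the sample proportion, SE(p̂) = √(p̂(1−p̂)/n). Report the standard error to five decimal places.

SE = 0.07706

With x = 22 successes in n = 42, p̂ = 0.52381.
p̂(1−p̂) = 0.249433.
SE = √(0.249433/42) = 0.07706.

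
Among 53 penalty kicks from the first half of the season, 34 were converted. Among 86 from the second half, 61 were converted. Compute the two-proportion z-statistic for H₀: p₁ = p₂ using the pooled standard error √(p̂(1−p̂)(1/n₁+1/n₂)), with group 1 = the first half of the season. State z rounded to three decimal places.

Sample proportions: p̂₁ = 34/53 = 0.64151 and p̂₂ = 61/86 = 0.70930.
Pooling: p̂ = 95/139 = 0.68345.
SE = √[p̂(1−p̂)(1/n₁+1/n₂)] = √[0.68345·0.31655·(1/53+1/86)] ≈ 0.081226.
z = -0.06779/0.081226 = -0.835.

z = -0.835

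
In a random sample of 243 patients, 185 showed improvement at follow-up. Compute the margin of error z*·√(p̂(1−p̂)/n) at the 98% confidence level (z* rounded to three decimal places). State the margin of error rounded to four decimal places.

With x = 185 successes in n = 243, p̂ = 0.76132.
SE = √(p̂(1−p̂)/n) = √(0.181713/243) = 0.027346.
For 98% confidence, z* = 2.326.
ME = 2.326·0.027346 = 0.0636.

ME = 0.0636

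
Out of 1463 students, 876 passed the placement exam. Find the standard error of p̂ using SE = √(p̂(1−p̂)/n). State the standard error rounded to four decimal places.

SE = 0.0128

Sample proportion p̂ = 876/1463 = 0.59877.
p̂(1−p̂) = 0.240244.
SE = √(0.240244/1463) = √0.000164213 = 0.0128.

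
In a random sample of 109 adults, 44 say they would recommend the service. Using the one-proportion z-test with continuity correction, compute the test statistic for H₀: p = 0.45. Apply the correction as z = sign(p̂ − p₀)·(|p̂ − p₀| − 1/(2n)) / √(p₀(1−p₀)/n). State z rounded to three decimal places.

z = -0.876

Sample proportion p̂ = 44/109 = 0.40367. p̂ − p₀ = -0.046330.
Continuity correction 1/(2n) = 1/218 = 0.004587.
Corrected numerator: |-0.046330| − 0.004587 = 0.041743.
Under H₀, SE = √(p₀(1−p₀)/n) = √(0.45·0.55/109) = √0.002270642 = 0.047651.
z = −0.041743/0.047651 = -0.876.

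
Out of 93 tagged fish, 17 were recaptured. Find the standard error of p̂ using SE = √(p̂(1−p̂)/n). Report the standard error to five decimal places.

SE = 0.04008

The sample proportion is 17/93 = 0.18280.
p̂(1−p̂) = 0.18280·0.81720 = 0.149384.
Dividing by n and taking the root: √0.001606280 = 0.04008.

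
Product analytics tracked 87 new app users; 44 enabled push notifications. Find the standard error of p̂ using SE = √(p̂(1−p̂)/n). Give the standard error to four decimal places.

SE = 0.0536

Sample proportion p̂ = 44/87 = 0.50575.
p̂(1−p̂) = 0.249967.
SE = √(0.249967/87) = √0.002873184 = 0.0536.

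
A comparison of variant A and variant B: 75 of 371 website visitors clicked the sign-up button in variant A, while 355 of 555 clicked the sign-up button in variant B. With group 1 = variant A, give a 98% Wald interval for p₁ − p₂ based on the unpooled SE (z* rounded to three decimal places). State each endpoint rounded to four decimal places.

(-0.5053, -0.3697)

p̂₁ = 75/371 = 0.20216, p̂₂ = 355/555 = 0.63964; p̂₁ − p̂₂ = -0.43748.
SE = √(0.000434742 + 0.000415317) = √0.000850059 = 0.029156.
The 98% critical value is z* = 2.326. Margin = 2.326·0.029156 = 0.06782.
Interval: -0.43748 ± 0.06782 → (-0.5053, -0.3697).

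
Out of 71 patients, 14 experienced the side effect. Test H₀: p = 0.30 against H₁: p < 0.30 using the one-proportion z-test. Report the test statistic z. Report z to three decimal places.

With x = 14 successes in n = 71, p̂ = 0.19718.
Under H₀, SE = √(p₀(1−p₀)/n) = √(0.30·0.70/71) = √0.002957746 = 0.054385.
z = (p̂ − p₀)/SE = (0.19718 − 0.30)/0.054385 = -1.891.

z = -1.891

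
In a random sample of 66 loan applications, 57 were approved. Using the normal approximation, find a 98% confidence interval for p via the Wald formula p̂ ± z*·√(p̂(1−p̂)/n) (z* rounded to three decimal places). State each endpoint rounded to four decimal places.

(0.7654, 0.9619)

With x = 57 successes in n = 66, p̂ = 0.86364.
SE(p̂) = √(0.86364·0.13636/66) = 0.042242.
The 98% critical value is z* = 2.326.
Margin of error: 2.326 × 0.042242 = 0.09825.
So the interval runs from 0.7654 to 0.9619.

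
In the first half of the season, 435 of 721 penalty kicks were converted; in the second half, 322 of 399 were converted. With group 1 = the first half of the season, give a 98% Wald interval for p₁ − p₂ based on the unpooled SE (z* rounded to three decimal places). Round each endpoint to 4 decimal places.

p̂₁ = 0.60333, p̂₂ = 0.80702, so the observed difference is -0.20369.
Unpooled SE = √(p̂₁(1−p̂₁)/n₁ + p̂₂(1−p̂₂)/n₂) = √(0.000331932 + 0.000390326) = 0.026875.
For 98% confidence, z* = 2.326. Margin of error = 0.06251.
So the interval runs from -0.2662 to -0.1412.

(-0.2662, -0.1412)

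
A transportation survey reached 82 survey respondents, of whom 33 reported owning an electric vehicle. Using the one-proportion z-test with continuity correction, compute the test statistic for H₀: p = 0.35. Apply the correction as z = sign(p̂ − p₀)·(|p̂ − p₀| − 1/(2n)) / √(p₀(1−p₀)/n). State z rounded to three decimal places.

z = 0.880

With x = 33 successes in n = 82, p̂ = 0.40244. p̂ − p₀ = 0.052439.
Continuity correction 1/(2n) = 1/164 = 0.006098.
Corrected numerator: |0.052439| − 0.006098 = 0.046341.
SE₀ = √(0.35·0.65/82) = 0.052672.
z = (+)0.046341/0.052672 = 0.880.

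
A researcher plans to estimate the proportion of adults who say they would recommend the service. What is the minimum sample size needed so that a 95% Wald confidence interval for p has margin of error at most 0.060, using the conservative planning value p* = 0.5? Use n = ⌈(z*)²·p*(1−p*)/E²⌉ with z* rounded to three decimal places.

n = 267

For 95% confidence, z* = 1.960.
p*(1−p*) = 0.50·0.50 = 0.2500.
(z*)²·p*(1−p*)/E² = 3.841600·0.2500/0.003600 = 266.778.
Rounding up, n = 267.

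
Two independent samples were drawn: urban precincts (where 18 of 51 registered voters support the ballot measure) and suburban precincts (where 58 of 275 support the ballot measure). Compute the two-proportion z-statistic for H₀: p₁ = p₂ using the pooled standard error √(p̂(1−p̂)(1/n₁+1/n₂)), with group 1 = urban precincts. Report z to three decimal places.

Sample proportions: p̂₁ = 18/51 = 0.35294 and p̂₂ = 58/275 = 0.21091.
Pooled p̂ = (18+58)/(51+275) = 76/326 = 0.23313.
Pooled SE = √[0.1787798·0.02324421] ≈ 0.064464.
z = 0.14203/0.064464 = 2.203.

z = 2.203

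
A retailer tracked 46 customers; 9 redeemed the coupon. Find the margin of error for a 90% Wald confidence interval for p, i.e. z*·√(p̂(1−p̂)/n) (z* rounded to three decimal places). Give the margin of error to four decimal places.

ME = 0.0962

With x = 9 successes in n = 46, p̂ = 0.19565.
Standard error of p̂: √(0.157372/46) = √0.003421139 = 0.058491.
z* = 1.645 at the 90% level.
ME = 1.645·0.058491 = 0.0962.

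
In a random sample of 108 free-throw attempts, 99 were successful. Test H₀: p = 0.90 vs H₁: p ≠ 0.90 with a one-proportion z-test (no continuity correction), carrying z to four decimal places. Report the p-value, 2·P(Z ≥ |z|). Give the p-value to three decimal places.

Sample proportion p̂ = 99/108 = 0.91667.
SE₀ = √(0.90·0.10/108) = 0.028868.
z = (p̂ − p₀)/SE = (99/108 − 0.90)/0.028868 ≈ 0.5774.
p-value = 2·P(Z ≥ |z|) with z = 0.5774 → 0.564.

p-value = 0.564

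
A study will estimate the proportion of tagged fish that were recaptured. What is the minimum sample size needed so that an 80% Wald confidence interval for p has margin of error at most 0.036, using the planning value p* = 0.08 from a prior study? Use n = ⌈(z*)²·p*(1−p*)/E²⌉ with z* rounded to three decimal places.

The 80% critical value is z* = 1.282.
p*(1−p*) = 0.0736.
Required n before rounding: 1.643524 × 0.0736 / 0.036² = 93.336.
⌈93.336⌉ = 94.

n = 94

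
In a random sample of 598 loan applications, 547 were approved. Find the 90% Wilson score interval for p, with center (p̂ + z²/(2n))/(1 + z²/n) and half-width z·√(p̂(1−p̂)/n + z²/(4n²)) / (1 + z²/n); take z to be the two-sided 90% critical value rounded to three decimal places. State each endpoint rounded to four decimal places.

Here p̂ = 547/598 = 0.91472 and z = 1.645 (z² = 2.706025).
Denominator 1 + z²/n = 1 + 2.706025/598 = 1.004525.
Adjusted center: (0.91472 + z²/(2n))/1.004525 = 0.91285.
Radicand: p̂(1−p̂)/n + z²/(4n²) = 0.000130453 + 0.000001892 = 0.000132345.
Half-width = 1.645·√0.000132345/1.004525 = 0.01884.
Interval: 0.91285 ± 0.01884 → (0.8940, 0.9317).

(0.8940, 0.9317)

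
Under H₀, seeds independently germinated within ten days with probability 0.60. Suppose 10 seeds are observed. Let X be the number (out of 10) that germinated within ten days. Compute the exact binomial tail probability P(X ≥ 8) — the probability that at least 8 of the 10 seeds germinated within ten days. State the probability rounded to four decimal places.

P = 0.1673

X ~ Binomial(n=10, p=0.60).
P(X ≥ 8) = C(10,8)·0.60^8·0.40^2 + C(10,9)·0.60^9·0.40^1 + C(10,10)·0.60^10·0.40^0.
= 0.120932 + 0.040311 + 0.006047 = 0.1673.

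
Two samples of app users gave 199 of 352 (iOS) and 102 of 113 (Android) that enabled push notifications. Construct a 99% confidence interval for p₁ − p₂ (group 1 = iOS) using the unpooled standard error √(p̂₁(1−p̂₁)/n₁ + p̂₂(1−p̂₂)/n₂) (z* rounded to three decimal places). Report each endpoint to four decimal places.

p̂₁ = 0.56534, p̂₂ = 0.90265, so the observed difference is -0.33731.
SE = √(0.000698098 + 0.000777602) = √0.001475700 = 0.038415.
z* = 2.576 at the 99% level. Margin of error = 0.09896.
Interval: -0.33731 ± 0.09896 → (-0.4363, -0.2384).

(-0.4363, -0.2384)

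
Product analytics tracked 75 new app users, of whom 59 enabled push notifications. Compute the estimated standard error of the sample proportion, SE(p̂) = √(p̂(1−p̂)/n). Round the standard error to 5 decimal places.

p̂ = 59/75 = 0.78667.
p̂(1−p̂) = 0.167820.
SE = √(0.167820/75) = √0.002237600 = 0.04730.

SE = 0.04730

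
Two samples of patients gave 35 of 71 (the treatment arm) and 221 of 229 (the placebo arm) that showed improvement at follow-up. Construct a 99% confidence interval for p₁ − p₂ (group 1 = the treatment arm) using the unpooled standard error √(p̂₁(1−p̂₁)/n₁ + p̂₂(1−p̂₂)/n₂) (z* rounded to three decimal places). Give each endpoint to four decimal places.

(-0.6281, -0.3161)

p̂₁ = 0.49296, p̂₂ = 0.96507, so the observed difference is -0.47211.
Unpooled SE = √(p̂₁(1−p̂₁)/n₁ + p̂₂(1−p̂₂)/n₂) = √(0.003520428 + 0.000147223) = 0.060561.
z* = 2.576 at the 99% level. Margin of error = 0.15601.
So the interval runs from -0.6281 to -0.3161.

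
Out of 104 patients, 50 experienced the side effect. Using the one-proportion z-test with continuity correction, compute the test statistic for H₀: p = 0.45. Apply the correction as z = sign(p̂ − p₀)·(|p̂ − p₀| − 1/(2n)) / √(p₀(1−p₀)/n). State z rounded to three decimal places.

The sample proportion is 50/104 = 0.48077. p̂ − p₀ = 0.030769.
1/(2n) = 0.004808.
Corrected numerator: |0.030769| − 0.004808 = 0.025961.
SE₀ = √(0.45·0.55/104) = 0.048783.
z = (+)0.025961/0.048783 = 0.532.

z = 0.532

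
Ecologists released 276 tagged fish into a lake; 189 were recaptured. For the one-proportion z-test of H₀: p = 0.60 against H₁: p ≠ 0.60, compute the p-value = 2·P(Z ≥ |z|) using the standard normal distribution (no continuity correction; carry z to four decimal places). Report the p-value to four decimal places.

p-value = 0.0040

p̂ = 189/276 = 0.68478.
Under H₀, SE = √(p₀(1−p₀)/n) = √(0.60·0.40/276) = √0.000869565 = 0.029488.
Test statistic (full precision, shown to 4 dp): z = (189/276 − 0.60)/SE₀ ≈ 2.8751.
From the standard normal, 2·P(Z ≥ |z|) = 0.0040.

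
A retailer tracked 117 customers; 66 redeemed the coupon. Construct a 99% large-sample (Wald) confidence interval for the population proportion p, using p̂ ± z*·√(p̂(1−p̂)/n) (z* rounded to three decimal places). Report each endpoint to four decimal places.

(0.4460, 0.6822)

The sample proportion is 66/117 = 0.56410.
SE = √(p̂(1−p̂)/n) = √(0.245891/117) = 0.045844.
z* = 2.576 at the 99% level.
Margin of error: 2.576 × 0.045844 = 0.11809.
So the interval runs from 0.4460 to 0.6822.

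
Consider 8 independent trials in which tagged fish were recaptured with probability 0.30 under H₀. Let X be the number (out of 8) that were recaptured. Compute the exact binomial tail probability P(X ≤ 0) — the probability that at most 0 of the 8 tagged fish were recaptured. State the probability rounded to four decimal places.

X ~ Binomial(n=8, p=0.30).
P(X ≤ 0) = C(8,0)·0.30^0·0.70^8.
= 0.057648 = 0.0576.

P = 0.0576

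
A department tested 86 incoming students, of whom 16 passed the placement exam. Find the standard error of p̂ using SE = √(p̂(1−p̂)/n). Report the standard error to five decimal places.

p̂ = 16/86 = 0.18605.
p̂(1−p̂) = 0.151435.
SE = √(0.151435/86) = 0.04196.

SE = 0.04196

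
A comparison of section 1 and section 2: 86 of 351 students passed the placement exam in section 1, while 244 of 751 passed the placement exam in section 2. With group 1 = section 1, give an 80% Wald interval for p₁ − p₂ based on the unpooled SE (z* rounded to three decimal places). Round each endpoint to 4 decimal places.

p̂₁ = 0.24501, p̂₂ = 0.32490, so the observed difference is -0.07989.
SE = √(0.000527015 + 0.000292064) = √0.000819079 = 0.028620.
For 80% confidence, z* = 1.282. Margin = 1.282·0.028620 = 0.03669.
CI: -0.07989 ± 0.03669 = (-0.1166, -0.0432).

(-0.1166, -0.0432)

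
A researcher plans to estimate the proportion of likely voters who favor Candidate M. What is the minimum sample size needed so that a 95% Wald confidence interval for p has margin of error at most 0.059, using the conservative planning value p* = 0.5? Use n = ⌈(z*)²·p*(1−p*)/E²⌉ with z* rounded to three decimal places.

For 95% confidence, z* = 1.960.
p*(1−p*) = 0.2500.
Required n before rounding: 3.841600 × 0.2500 / 0.059² = 275.898.
⌈275.898⌉ = 276.

n = 276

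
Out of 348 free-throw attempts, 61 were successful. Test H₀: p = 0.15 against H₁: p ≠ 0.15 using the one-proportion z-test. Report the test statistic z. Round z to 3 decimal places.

The sample proportion is 61/348 = 0.17529.
SE₀ = √(0.15·0.85/348) = 0.019141.
Test statistic: z = 0.02529/0.019141 = 1.321.

z = 1.321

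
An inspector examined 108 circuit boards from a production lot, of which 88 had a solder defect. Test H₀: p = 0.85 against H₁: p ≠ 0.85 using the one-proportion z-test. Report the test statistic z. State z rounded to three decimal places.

p̂ = 88/108 = 0.81481.
Null standard error: √(0.85·0.15/108) = √0.001180556 = 0.034359.
Test statistic: z = -0.03519/0.034359 = -1.024.

z = -1.024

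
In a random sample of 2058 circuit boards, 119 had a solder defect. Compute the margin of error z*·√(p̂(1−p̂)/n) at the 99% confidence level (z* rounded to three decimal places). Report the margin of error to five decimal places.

Sample proportion p̂ = 119/2058 = 0.05782.
SE(p̂) = √(0.05782·0.94218/2058) = 0.005145.
The 99% critical value is z* = 2.576.
Margin of error = z*·SE = 2.576 × 0.005145 = 0.01325.

ME = 0.01325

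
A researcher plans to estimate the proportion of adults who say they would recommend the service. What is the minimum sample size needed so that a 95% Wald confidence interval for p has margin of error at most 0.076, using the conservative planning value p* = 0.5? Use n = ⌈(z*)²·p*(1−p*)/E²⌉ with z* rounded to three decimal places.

The 95% critical value is z* = 1.960.
p*(1−p*) = 0.2500.
Required n before rounding: 3.841600 × 0.2500 / 0.076² = 166.274.
Rounding up, n = 167.

n = 167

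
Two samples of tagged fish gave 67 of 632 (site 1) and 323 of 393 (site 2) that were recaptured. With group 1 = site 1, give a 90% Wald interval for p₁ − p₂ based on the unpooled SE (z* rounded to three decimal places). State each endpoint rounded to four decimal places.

(-0.7535, -0.6783)

p̂₁ = 67/632 = 0.10601, p̂₂ = 323/393 = 0.82188; p̂₁ − p̂₂ = -0.71587.
Unpooled SE = √(p̂₁(1−p̂₁)/n₁ + p̂₂(1−p̂₂)/n₂) = √(0.000149959 + 0.000372497) = 0.022857.
For 90% confidence, z* = 1.645. Margin of error = 0.03760.
CI: -0.71587 ± 0.03760 = (-0.7535, -0.6783).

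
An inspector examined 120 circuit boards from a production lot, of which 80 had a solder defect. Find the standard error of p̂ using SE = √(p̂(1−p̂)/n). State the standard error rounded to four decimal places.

SE = 0.0430

With x = 80 successes in n = 120, p̂ = 0.66667.
p̂(1−p̂) = 0.66667·0.33333 = 0.222221.
Dividing by n and taking the root: √0.001851842 = 0.0430.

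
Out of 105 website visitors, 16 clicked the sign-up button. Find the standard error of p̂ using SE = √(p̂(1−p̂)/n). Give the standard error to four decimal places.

p̂ = 16/105 = 0.15238.
p̂(1−p̂) = 0.15238·0.84762 = 0.129160.
Dividing by n and taking the root: √0.001230095 = 0.0351.

SE = 0.0351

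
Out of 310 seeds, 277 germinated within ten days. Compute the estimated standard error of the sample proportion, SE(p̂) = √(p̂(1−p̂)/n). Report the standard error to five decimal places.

The sample proportion is 277/310 = 0.89355.
p̂(1−p̂) = 0.095118.
Dividing by n and taking the root: √0.000306832 = 0.01752.

SE = 0.01752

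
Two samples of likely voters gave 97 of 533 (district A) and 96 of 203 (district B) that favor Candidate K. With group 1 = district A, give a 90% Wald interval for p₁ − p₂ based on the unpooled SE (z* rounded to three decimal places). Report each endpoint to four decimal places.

(-0.3548, -0.2271)

p̂₁ = 0.18199, p̂₂ = 0.47291, so the observed difference is -0.29092.
Unpooled SE = √(p̂₁(1−p̂₁)/n₁ + p̂₂(1−p̂₂)/n₂) = √(0.000279304 + 0.001227911) = 0.038823.
The 90% critical value is z* = 1.645. Margin of error = 0.06386.
CI: -0.29092 ± 0.06386 = (-0.3548, -0.2271).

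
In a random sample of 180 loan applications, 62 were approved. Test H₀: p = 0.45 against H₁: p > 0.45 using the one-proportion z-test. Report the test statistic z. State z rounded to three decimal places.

z = -2.847

With x = 62 successes in n = 180, p̂ = 0.34444.
SE₀ = √(0.45·0.55/180) = 0.037081.
Test statistic: z = -0.10556/0.037081 = -2.847.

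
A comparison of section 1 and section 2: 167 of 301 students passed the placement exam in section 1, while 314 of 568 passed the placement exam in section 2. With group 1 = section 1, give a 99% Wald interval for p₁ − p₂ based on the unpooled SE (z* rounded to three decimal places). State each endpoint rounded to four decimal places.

(-0.0893, 0.0933)

p̂₁ = 167/301 = 0.55482, p̂₂ = 314/568 = 0.55282; p̂₁ − p̂₂ = 0.00200.
Unpooled SE = √(p̂₁(1−p̂₁)/n₁ + p̂₂(1−p̂₂)/n₂) = √(0.000820582 + 0.000435230) = 0.035437.
For 99% confidence, z* = 2.576. Margin = 2.576·0.035437 = 0.09129.
CI: 0.00200 ± 0.09129 = (-0.0893, 0.0933).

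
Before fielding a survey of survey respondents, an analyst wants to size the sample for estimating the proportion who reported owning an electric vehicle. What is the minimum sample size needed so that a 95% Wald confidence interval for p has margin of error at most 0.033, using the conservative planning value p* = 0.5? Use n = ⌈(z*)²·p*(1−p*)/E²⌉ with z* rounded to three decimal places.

For 95% confidence, z* = 1.960.
p*(1−p*) = 0.50·0.50 = 0.2500.
(z*)²·p*(1−p*)/E² = 3.841600·0.2500/0.001089 = 881.910.
Rounding up, n = 882.

n = 882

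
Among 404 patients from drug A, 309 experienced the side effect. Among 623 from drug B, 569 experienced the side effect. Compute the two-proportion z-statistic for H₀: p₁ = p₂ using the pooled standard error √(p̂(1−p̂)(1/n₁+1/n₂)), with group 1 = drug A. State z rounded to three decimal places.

z = -6.600

p̂₁ = 309/404 = 0.76485, p̂₂ = 569/623 = 0.91332.
Pooled p̂ = (309+569)/(404+623) = 878/1027 = 0.85492.
SE = √[p̂(1−p̂)(1/n₁+1/n₂)] = √[0.85492·0.14508·(1/404+1/623)] ≈ 0.022497.
z = -0.14847/0.022497 = -6.600.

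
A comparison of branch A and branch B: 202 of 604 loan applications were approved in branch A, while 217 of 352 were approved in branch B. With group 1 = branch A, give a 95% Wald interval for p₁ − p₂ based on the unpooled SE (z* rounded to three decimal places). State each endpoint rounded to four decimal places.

p̂₁ = 0.33444, p̂₂ = 0.61648, so the observed difference is -0.28204.
SE = √(0.000368525 + 0.000671685) = √0.001040210 = 0.032252.
The 95% critical value is z* = 1.960. Margin = 1.960·0.032252 = 0.06321.
Interval: -0.28204 ± 0.06321 → (-0.3453, -0.2188).

(-0.3453, -0.2188)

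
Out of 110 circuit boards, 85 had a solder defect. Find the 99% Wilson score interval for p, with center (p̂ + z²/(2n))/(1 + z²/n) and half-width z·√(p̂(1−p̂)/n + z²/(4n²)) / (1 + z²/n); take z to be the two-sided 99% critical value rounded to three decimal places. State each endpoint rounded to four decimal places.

(0.6561, 0.8584)

p̂ = 85/110 = 0.77273; z = 2.576, so z² = 6.635776.
Denominator 1 + z²/n = 1 + 6.635776/110 = 1.060325.
Adjusted center: (0.77273 + z²/(2n))/1.060325 = 0.75721.
Radicand: p̂(1−p̂)/n + z²/(4n²) = 0.001596544 + 0.000137103 = 0.001733647.
Half-width = 2.576·√0.001733647/1.060325 = 0.10115.
Interval: 0.75721 ± 0.10115 → (0.6561, 0.8584).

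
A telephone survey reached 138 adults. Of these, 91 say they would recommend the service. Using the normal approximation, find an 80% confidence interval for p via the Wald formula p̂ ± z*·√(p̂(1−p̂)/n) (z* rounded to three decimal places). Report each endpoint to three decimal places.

(0.608, 0.711)

With x = 91 successes in n = 138, p̂ = 0.65942.
SE = √(p̂(1−p̂)/n) = √(0.224585/138) = 0.040341.
The 80% critical value is z* = 1.282.
Margin = 1.282·0.040341 = 0.05172.
So the interval runs from 0.608 to 0.711.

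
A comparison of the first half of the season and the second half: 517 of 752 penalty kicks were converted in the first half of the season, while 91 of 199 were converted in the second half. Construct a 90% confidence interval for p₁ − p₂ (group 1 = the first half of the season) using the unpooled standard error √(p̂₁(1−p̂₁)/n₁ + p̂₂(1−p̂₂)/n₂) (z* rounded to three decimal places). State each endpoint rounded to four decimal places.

p̂₁ = 0.68750, p̂₂ = 0.45729, so the observed difference is 0.23021.
SE = √(0.000285696 + 0.001247113) = √0.001532809 = 0.039151.
The 90% critical value is z* = 1.645. Margin of error = 0.06440.
Interval: 0.23021 ± 0.06440 → (0.1658, 0.2946).

(0.1658, 0.2946)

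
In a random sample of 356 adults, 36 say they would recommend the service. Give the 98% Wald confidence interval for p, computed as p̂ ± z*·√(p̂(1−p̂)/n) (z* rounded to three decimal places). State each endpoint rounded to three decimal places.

(0.064, 0.138)

Sample proportion p̂ = 36/356 = 0.10112.
Standard error of p̂: √(0.090898/356) = √0.000255330 = 0.015979.
For 98% confidence, z* = 2.326.
Margin = 2.326·0.015979 = 0.03717.
CI: 0.10112 ± 0.03717 = (0.064, 0.138).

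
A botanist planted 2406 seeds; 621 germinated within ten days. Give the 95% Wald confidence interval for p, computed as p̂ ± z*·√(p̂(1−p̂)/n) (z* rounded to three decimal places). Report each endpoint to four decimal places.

(0.2406, 0.2756)

The sample proportion is 621/2406 = 0.25810.
SE = √(p̂(1−p̂)/n) = √(0.191487/2406) = 0.008921.
For 95% confidence, z* = 1.960.
Margin = 1.960·0.008921 = 0.01749.
Interval: 0.25810 ± 0.01749 → (0.2406, 0.2756).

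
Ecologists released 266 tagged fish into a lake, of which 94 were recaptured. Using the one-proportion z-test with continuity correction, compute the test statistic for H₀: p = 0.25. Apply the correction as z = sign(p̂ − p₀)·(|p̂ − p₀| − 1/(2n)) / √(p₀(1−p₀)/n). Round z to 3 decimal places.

z = 3.823

Sample proportion p̂ = 94/266 = 0.35338. p̂ − p₀ = 0.103383.
Continuity correction 1/(2n) = 1/532 = 0.001880.
Corrected numerator: |0.103383| − 0.001880 = 0.101503.
Under H₀, SE = √(p₀(1−p₀)/n) = √(0.25·0.75/266) = √0.000704887 = 0.026550.
z = +0.101503/0.026550 = 3.823.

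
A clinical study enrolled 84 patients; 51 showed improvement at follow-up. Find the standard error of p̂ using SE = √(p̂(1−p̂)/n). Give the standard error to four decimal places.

p̂ = 51/84 = 0.60714.
p̂(1−p̂) = 0.60714·0.39286 = 0.238521.
SE = √(0.238521/84) = 0.0533.

SE = 0.0533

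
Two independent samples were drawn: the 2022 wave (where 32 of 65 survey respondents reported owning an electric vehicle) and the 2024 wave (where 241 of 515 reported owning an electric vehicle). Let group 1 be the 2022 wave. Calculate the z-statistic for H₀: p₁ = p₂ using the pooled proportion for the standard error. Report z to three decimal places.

z = 0.371

Sample proportions: p̂₁ = 32/65 = 0.49231 and p̂₂ = 241/515 = 0.46796.
Pooled p̂ = (32+241)/(65+515) = 273/580 = 0.47069.
Pooled SE = √[0.2491409·0.01732636] ≈ 0.065702.
z = 0.02435/0.065702 = 0.371.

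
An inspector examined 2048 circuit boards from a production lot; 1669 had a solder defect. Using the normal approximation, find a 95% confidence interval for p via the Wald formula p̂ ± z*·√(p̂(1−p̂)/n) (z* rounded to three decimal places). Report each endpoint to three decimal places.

With x = 1669 successes in n = 2048, p̂ = 0.81494.
Standard error of p̂: √(0.150812/2048) = √0.000073639 = 0.008581.
The 95% critical value is z* = 1.960.
Margin = 1.960·0.008581 = 0.01682.
Interval: 0.81494 ± 0.01682 → (0.798, 0.832).

(0.798, 0.832)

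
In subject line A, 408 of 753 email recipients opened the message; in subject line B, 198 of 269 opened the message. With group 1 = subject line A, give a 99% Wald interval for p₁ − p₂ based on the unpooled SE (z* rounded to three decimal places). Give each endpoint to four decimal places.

(-0.2778, -0.1107)

p̂₁ = 0.54183, p̂₂ = 0.73606, so the observed difference is -0.19423.
Unpooled SE = √(p̂₁(1−p̂₁)/n₁ + p̂₂(1−p̂₂)/n₂) = √(0.000329681 + 0.000722215) = 0.032433.
z* = 2.576 at the 99% level. Margin = 2.576·0.032433 = 0.08355.
So the interval runs from -0.2778 to -0.1107.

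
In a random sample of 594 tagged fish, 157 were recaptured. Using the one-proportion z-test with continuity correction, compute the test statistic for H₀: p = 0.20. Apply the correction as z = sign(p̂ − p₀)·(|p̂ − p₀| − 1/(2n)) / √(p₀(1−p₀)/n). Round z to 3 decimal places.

z = 3.867

The sample proportion is 157/594 = 0.26431. p̂ − p₀ = 0.064310.
1/(2n) = 0.000842.
Corrected numerator: |0.064310| − 0.000842 = 0.063468.
Under H₀, SE = √(p₀(1−p₀)/n) = √(0.20·0.80/594) = √0.000269360 = 0.016412.
z = (+)0.063468/0.016412 = 3.867.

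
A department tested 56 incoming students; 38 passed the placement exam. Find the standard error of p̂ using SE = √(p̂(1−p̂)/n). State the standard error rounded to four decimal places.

SE = 0.0624

The sample proportion is 38/56 = 0.67857.
p̂(1−p̂) = 0.67857·0.32143 = 0.218113.
SE = √(0.218113/56) = √0.003894875 = 0.0624.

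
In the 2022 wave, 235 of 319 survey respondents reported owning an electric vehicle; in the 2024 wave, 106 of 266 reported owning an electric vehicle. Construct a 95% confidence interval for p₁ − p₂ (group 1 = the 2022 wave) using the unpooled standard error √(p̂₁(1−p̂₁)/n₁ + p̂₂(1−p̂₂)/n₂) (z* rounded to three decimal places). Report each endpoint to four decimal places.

p̂₁ = 0.73668, p̂₂ = 0.39850, so the observed difference is 0.33818.
Unpooled SE = √(p̂₁(1−p̂₁)/n₁ + p̂₂(1−p̂₂)/n₂) = √(0.000608100 + 0.000901116) = 0.038849.
For 95% confidence, z* = 1.960. Margin of error = 0.07614.
Interval: 0.33818 ± 0.07614 → (0.2620, 0.4143).

(0.2620, 0.4143)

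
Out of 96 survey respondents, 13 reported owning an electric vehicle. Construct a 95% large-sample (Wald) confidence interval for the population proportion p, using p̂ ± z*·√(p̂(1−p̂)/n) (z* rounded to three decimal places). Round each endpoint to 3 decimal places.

With x = 13 successes in n = 96, p̂ = 0.13542.
SE(p̂) = √(0.13542·0.86458/96) = 0.034922.
z* = 1.960 at the 95% level.
Margin of error: 1.960 × 0.034922 = 0.06845.
So the interval runs from 0.067 to 0.204.

(0.067, 0.204)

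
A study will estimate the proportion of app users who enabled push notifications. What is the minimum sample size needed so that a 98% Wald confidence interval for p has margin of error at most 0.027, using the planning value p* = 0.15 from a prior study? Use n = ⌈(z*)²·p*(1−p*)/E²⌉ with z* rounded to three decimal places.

For 98% confidence, z* = 2.326.
p*(1−p*) = 0.1275.
Required n before rounding: 5.410276 × 0.1275 / 0.027² = 946.242.
⌈946.242⌉ = 947.

n = 947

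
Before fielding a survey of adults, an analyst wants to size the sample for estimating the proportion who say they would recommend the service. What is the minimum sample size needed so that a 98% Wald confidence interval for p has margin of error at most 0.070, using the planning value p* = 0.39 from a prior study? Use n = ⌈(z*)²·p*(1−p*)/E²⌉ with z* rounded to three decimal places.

n = 263

The 98% critical value is z* = 2.326.
p*(1−p*) = 0.2379.
Required n before rounding: 5.410276 × 0.2379 / 0.070² = 262.674.
⌈262.674⌉ = 263.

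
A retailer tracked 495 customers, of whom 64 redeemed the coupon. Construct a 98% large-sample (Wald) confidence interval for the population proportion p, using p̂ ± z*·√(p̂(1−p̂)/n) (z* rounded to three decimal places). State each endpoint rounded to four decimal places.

With x = 64 successes in n = 495, p̂ = 0.12929.
Standard error of p̂: √(0.112576/495) = √0.000227427 = 0.015081.
z* = 2.326 at the 98% level.
Margin = 2.326·0.015081 = 0.03508.
Interval: 0.12929 ± 0.03508 → (0.0942, 0.1644).

(0.0942, 0.1644)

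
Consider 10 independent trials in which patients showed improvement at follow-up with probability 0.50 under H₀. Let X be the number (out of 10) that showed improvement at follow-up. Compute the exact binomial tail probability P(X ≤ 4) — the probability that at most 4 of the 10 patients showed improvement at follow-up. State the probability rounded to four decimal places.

P = 0.3770

X is binomial with n = 10 and p = 0.50.
P(X ≤ 4) = Σ_{j=0}^{4} C(10,j)·0.50^j·0.50^{10−j}.
= 0.000977 + 0.009766 + 0.043945 + 0.117188 + 0.205078 = 0.3770.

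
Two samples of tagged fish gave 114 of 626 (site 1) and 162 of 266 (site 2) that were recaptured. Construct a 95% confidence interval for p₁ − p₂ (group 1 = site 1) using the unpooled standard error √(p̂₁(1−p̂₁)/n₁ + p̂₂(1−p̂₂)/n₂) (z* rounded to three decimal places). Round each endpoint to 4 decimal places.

p̂₁ = 0.18211, p̂₂ = 0.60902, so the observed difference is -0.42691.
SE = √(0.000237931 + 0.000895166) = √0.001133097 = 0.033662.
z* = 1.960 at the 95% level. Margin of error = 0.06598.
So the interval runs from -0.4929 to -0.3609.

(-0.4929, -0.3609)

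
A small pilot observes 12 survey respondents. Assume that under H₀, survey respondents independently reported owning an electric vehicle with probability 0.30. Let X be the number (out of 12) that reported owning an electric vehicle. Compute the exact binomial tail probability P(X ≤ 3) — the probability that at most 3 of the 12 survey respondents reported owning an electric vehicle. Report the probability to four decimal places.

X ~ Binomial(n=12, p=0.30).
P(X ≤ 3) = C(12,0)·0.30^0·0.70^12 + C(12,1)·0.30^1·0.70^11 + C(12,2)·0.30^2·0.70^10 + C(12,3)·0.30^3·0.70^9.
= 0.013841 + 0.071184 + 0.167790 + 0.239700 = 0.4925.

P = 0.4925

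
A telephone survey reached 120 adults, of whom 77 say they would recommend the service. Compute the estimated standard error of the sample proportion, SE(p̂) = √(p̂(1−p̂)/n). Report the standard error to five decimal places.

p̂ = 77/120 = 0.64167.
p̂(1−p̂) = 0.229930.
SE = √(0.229930/120) = √0.001916083 = 0.04377.

SE = 0.04377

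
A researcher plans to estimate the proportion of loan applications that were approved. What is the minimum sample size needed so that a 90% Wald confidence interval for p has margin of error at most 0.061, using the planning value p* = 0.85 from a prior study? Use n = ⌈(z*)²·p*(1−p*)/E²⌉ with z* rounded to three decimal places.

The 90% critical value is z* = 1.645.
p*(1−p*) = 0.85·0.15 = 0.1275.
Required n before rounding: 2.706025 × 0.1275 / 0.061² = 92.722.
Rounding up, n = 93.

n = 93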